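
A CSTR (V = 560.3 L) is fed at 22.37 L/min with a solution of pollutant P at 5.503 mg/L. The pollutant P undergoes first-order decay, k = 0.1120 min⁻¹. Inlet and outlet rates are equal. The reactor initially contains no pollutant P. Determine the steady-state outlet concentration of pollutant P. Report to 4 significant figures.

1.446 mg/L

V dC/dt = Q(C_in − C) − k V C.
At steady state: 0 = Q C_in − (Q + kV) C_ss, so C_ss = Q C_in/(Q + kV).
C_ss = 22.37·5.503/(22.37 + 0.1120·560.3) = 123.102/85.1236 = 1.44616 mg/L.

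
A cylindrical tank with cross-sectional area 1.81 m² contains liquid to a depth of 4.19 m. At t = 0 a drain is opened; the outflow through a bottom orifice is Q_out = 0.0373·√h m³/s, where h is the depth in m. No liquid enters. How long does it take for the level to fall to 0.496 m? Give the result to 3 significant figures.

130 s

Mass balance (ρ constant): A dh/dt = −0.0373 √h.
This is separable: 2 d(√h)/dt = −0.0373/A, so √h = √h₀ − (0.0373/(2A)) t.
t = 2A(√h₀ − √h)/0.0373 = 2·1.81·(√4.19 − √0.496)/0.0373
  = 3.6200 × (2.0469 − 0.70427) / 0.0373 = 130.31 s.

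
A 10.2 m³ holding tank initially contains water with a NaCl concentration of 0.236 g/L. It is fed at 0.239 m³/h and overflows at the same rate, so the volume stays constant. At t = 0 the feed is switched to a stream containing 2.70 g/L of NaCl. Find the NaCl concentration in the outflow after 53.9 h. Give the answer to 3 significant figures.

Transient balance on the dissolved component: V dC/dt = Q(C_in − C).
Time constant τ = V/Q = 10.2/0.239 = 42.678 h.
Solution: C(t) = C_in + (C₀ − C_in) e^(−t/τ).
C(53.9) = 2.70 + (0.236 − 2.70)·e^(−53.9/42.678) = 2.70 + (-2.4640)·0.28282 = 2.0031 g/L.

2.00 g/L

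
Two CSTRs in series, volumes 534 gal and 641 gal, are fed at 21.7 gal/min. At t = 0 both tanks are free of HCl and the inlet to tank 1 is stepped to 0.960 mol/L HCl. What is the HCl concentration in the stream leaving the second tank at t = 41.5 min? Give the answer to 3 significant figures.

Species balance on tank i: dCᵢ/dt = (Cᵢ₋₁ − Cᵢ)/τᵢ with τᵢ = Vᵢ/Q.
τ₁ = 534/21.7 = 24.608 min; τ₂ = 641/21.7 = 29.539 min.
Tank 1: C₁ = C_in(1 − e^(−t/τ₁)). Tank 2 (τ₁ ≠ τ₂): C₂ = C_in[1 − (τ₁ e^(−t/τ₁) − τ₂ e^(−t/τ₂))/(τ₁ − τ₂)].
At t = 41.5: e^(−t/τ₁) = 0.18518, e^(−t/τ₂) = 0.24539.
C₂ = 0.960·[1 − (24.608·0.18518 − 29.539·0.24539)/(-4.9309)] = 0.960·0.45414 = 0.43597 mol/L.

0.436 mol/L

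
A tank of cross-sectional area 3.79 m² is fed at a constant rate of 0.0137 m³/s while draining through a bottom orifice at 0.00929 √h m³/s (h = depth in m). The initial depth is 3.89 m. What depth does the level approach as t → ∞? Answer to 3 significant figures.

Unsteady balance on liquid volume: A dh/dt = Q_in − 0.00929 √h. At steady state dh/dt = 0:
Q_in = 0.00929 √h_ss ⇒ √h_ss = 0.0137/0.00929 = 1.4747.
h_ss = 1.4747² = 2.1748 m. (Since h₀ = 3.89 m > h_ss, the level will fall toward this value.)

2.17 m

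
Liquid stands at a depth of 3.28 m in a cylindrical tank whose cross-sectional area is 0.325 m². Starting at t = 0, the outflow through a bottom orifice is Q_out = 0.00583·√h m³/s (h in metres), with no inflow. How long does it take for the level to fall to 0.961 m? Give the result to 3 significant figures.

Mass balance (ρ constant): A dh/dt = −0.00583 √h.
Separate and integrate: 2(√h − √h₀) = −(0.00583/A) t.
t = 2A(√h₀ − √h)/0.00583 = 2·0.325·(√3.28 − √0.961)/0.00583
  = 0.65000 × (1.8111 − 0.98031) / 0.00583 = 92.625 s.

92.6 s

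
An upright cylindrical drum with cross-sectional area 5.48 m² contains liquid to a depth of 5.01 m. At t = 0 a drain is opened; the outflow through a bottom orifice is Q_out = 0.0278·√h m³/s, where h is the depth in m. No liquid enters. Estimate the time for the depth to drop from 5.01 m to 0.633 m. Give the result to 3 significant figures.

569 s

Unsteady balance on liquid volume: A dh/dt = −0.0278 √h.
Separate and integrate: 2(√h − √h₀) = −(0.0278/A) t.
t = 2A(√h₀ − √h)/0.0278 = 2·5.48·(√5.01 − √0.633)/0.0278
  = 10.960 × (2.2383 − 0.79561) / 0.0278 = 568.77 s.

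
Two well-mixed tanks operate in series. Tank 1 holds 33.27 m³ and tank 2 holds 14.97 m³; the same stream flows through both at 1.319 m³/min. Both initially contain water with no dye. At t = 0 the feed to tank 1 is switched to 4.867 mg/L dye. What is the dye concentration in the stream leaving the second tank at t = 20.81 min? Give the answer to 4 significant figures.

Time constants: τᵢ = Vᵢ/Q for each well-mixed tank.
τ₁ = 33.27/1.319 = 25.2237 min; τ₂ = 14.97/1.319 = 11.3495 min.
Tank 1: C₁ = C_in(1 − e^(−t/τ₁)). Tank 2 (τ₁ ≠ τ₂): C₂ = C_in[1 − (τ₁ e^(−t/τ₁) − τ₂ e^(−t/τ₂))/(τ₁ − τ₂)].
At t = 20.81: e^(−t/τ₁) = 0.438227, e^(−t/τ₂) = 0.159844.
C₂ = 4.867·[1 − (25.2237·0.438227 − 11.3495·0.159844)/(13.8741)] = 4.867·0.334047 = 1.62581 mg/L.

1.626 mg/L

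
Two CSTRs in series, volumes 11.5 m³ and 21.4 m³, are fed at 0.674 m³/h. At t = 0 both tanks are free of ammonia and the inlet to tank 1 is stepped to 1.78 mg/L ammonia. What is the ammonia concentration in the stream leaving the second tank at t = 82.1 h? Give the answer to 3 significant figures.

1.51 mg/L

Each tank obeys Vᵢ dCᵢ/dt = Q(Cᵢ₋₁ − Cᵢ), so τᵢ = Vᵢ/Q.
τ₁ = 11.5/0.674 = 17.062 h; τ₂ = 21.4/0.674 = 31.751 h.
Solving the cascade with C₁(0)=C₂(0)=0 gives C₂(t) = C_in[1 − (τ₁ e^(−t/τ₁) − τ₂ e^(−t/τ₂))/(τ₁ − τ₂)].
At t = 82.1: e^(−t/τ₁) = 0.0081334, e^(−t/τ₂) = 0.075338.
C₂ = 1.78·[1 − (17.062·0.0081334 − 31.751·0.075338)/(-14.688)] = 1.78·0.84660 = 1.5069 mg/L.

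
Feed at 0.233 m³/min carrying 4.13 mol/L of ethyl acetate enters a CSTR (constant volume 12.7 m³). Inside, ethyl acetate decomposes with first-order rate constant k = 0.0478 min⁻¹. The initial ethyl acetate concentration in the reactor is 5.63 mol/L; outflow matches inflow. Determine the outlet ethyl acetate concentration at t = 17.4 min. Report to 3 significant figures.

Species balance: V dC/dt = Q C_in − Q C − k V C.
This is linear with rate a = Q/V + k = 0.066146 min⁻¹.
C_ss = Q C_in/(Q + kV) = 1.1455 mol/L; C(t) = C_ss + (C₀ − C_ss) e^(−a t).
C(17.4) = 1.1455 + (4.4845)·e^(−0.066146·17.4) = 1.1455 + (4.4845)·0.31634 = 2.5641 mol/L.

2.56 mol/L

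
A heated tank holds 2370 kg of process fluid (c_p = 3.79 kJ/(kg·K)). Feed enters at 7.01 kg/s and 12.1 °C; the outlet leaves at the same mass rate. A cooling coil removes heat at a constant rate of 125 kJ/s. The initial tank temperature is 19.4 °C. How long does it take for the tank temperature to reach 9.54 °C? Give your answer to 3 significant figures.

Heat balance on the well-mixed liquid: M c_p dT/dt = ṁ c_p (T_in − T) − 125.
τ = M/ṁ = 338.09 s; T_ss = T_in − Q̇/(ṁ c_p) = 7.3951 °C.
T(t) = T_ss + (T₀ − T_ss) e^(−t/τ). Set T = 9.54:
e^(−t/τ) = (9.54 − 7.3951)/(19.4 − 7.3951) = 0.17867
t = −338.09 · ln(0.17867) = 582.26 s.

582 s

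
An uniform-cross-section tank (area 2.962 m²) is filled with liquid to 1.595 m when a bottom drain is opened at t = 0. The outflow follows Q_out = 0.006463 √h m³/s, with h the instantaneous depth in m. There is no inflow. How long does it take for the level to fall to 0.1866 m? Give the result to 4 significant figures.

761.7 s

A dh/dt = −Q_out = −0.006463 √h.
This is separable: 2 d(√h)/dt = −0.006463/A, so √h = √h₀ − (0.006463/(2A)) t.
t = 2A(√h₀ − √h)/0.006463 = 2·2.962·(√1.595 − √0.1866)/0.006463
  = 5.92400 × (1.26293 − 0.431972) / 0.006463 = 761.661 s.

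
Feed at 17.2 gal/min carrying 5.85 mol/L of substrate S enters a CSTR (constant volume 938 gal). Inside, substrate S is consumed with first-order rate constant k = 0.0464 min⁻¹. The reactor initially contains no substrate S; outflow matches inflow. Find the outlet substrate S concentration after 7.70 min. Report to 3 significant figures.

0.650 mol/L

Species balance: V dC/dt = Q C_in − Q C − k V C.
This is linear with rate a = Q/V + k = 0.064737 min⁻¹.
C_ss = Q C_in/(Q + kV) = 1.6570 mol/L; C(t) = C_ss + (C₀ − C_ss) e^(−a t).
C(7.70) = 1.6570 + (-1.6570)·e^(−0.064737·7.70) = 1.6570 + (-1.6570)·0.60746 = 0.65045 mol/L.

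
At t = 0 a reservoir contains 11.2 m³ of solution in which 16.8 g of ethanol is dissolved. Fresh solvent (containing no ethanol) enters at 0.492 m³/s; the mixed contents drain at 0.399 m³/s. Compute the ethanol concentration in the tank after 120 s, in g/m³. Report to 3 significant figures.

Total volume: dV/dt = Q_in − Q_out = 0.093000 m³/s, so V(t) = 11.2 + 0.093000 t and V(120) = 22.360 m³.
Solute balance: dm/dt = 0 − Q_out C = −Q_out m/V(t).
dm/m = −Q_out dt/(V₀ + 0.093000 t); integrating gives ln(m/m₀) = −(Q_out/(Q_in−Q_out)) ln(V/V₀).
m = m₀ (V₀/V)^(Q_out/(Q_in−Q_out)) = 16.8 × (11.2/22.360)^(4.2903) = 0.86521 g.
C = m/V = 0.86521/22.360 = 0.038695 g/m³.

0.0387 g/m³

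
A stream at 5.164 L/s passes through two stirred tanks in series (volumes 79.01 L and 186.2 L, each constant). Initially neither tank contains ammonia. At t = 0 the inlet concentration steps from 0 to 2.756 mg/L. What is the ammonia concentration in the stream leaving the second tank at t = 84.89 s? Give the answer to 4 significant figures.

Each tank obeys Vᵢ dCᵢ/dt = Q(Cᵢ₋₁ − Cᵢ), so τᵢ = Vᵢ/Q.
τ₁ = 79.01/5.164 = 15.3002 s; τ₂ = 186.2/5.164 = 36.0573 s.
Solving the cascade with C₁(0)=C₂(0)=0 gives C₂(t) = C_in[1 − (τ₁ e^(−t/τ₁) − τ₂ e^(−t/τ₂))/(τ₁ − τ₂)].
At t = 84.89: e^(−t/τ₁) = 0.00389403, e^(−t/τ₂) = 0.0949593.
C₂ = 2.756·[1 − (15.3002·0.00389403 − 36.0573·0.0949593)/(-20.7572)] = 2.756·0.837916 = 2.30930 mg/L.

2.309 mg/L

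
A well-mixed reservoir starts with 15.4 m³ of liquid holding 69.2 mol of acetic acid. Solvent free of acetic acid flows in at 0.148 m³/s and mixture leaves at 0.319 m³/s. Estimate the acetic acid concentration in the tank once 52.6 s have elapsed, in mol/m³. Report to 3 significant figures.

2.10 mol/m³

Let m(t) be the amount of acetic acid. Volume: V(t) = V₀ + (Q_in − Q_out) t = 15.4 − 0.17100 t; V(52.6) = 6.4054 m³.
Species balance (pure solvent in): dm/dt = −Q_out · m/V(t).
dm/m = −Q_out dt/(V₀ − 0.17100 t); integrating gives ln(m/m₀) = −(Q_out/(Q_in−Q_out)) ln(V/V₀).
m = m₀ (V₀/V)^(Q_out/(Q_in−Q_out)) = 69.2 × (15.4/6.4054)^(-1.8655) = 13.471 mol.
C = m/V = 13.471/6.4054 = 2.1031 mol/m³.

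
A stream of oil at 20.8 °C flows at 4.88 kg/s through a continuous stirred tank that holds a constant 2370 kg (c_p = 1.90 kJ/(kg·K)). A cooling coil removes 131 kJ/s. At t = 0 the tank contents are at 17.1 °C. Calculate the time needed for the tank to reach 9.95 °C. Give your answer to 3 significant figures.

Energy balance: M c_p dT/dt = ṁ c_p (T_in − T) − 131.
τ = M/ṁ = 485.66 s; T_ss = T_in − Q̇/(ṁ c_p) = 6.6714 °C.
T(t) = T_ss + (T₀ − T_ss) e^(−t/τ). Set T = 9.95:
e^(−t/τ) = (9.95 − 6.6714)/(17.1 − 6.6714) = 0.31438
t = −485.66 · ln(0.31438) = 561.97 s.

562 s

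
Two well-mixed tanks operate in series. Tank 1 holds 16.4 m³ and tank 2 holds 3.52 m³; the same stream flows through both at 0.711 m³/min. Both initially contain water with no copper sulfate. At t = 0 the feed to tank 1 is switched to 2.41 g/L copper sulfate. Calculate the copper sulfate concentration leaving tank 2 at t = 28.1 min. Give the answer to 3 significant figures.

1.50 g/L

Each tank obeys Vᵢ dCᵢ/dt = Q(Cᵢ₋₁ − Cᵢ), so τᵢ = Vᵢ/Q.
τ₁ = 16.4/0.711 = 23.066 min; τ₂ = 3.52/0.711 = 4.9508 min.
Tank 1: C₁ = C_in(1 − e^(−t/τ₁)). Tank 2 (τ₁ ≠ τ₂): C₂ = C_in[1 − (τ₁ e^(−t/τ₁) − τ₂ e^(−t/τ₂))/(τ₁ − τ₂)].
At t = 28.1: e^(−t/τ₁) = 0.29575, e^(−t/τ₂) = 0.0034276.
C₂ = 2.41·[1 − (23.066·0.29575 − 4.9508·0.0034276)/(18.115)] = 2.41·0.62436 = 1.5047 g/L.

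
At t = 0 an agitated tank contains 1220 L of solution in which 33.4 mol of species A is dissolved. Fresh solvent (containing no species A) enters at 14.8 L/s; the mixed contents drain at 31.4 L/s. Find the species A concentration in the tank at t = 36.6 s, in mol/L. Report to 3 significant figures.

0.0148 mol/L

Total volume: dV/dt = Q_in − Q_out = -16.600 L/s, so V(t) = 1220 − 16.600 t and V(36.6) = 612.44 L.
No species A enters, so dm/dt = −Q_out · (m/V).
Separate: dm/m = −Q_out dt/V(t) ⇒ ln(m/m₀) = −(Q_out/(Q_in−Q_out)) ln(V/V₀).
m = m₀ (V₀/V)^(Q_out/(Q_in−Q_out)) = 33.4 × (1220/612.44)^(-1.8916) = 9.0700 mol.
C = m/V = 9.0700/612.44 = 0.014810 mol/L.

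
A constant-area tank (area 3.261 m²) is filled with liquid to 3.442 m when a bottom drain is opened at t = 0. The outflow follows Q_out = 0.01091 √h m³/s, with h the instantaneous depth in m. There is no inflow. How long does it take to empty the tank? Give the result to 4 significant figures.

1109 s

Unsteady balance on liquid volume: A dh/dt = −0.01091 √h.
∫ h^(−1/2) dh = −(0.01091/A) ∫ dt, giving 2√h = 2√h₀ − (0.01091/A) t.
Set h = 0: 2√h₀ = (0.01091/A) t_empty ⇒ t_empty = 2A√h₀/0.01091.
t_empty = 2·3.261·√3.442/0.01091 = 6.52200·1.85526/0.01091 = 1109.08 s.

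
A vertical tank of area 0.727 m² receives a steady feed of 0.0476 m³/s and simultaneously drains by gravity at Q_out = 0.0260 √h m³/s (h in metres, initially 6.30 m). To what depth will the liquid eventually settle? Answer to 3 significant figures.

3.35 m

Unsteady balance on liquid volume: A dh/dt = Q_in − 0.0260 √h. At steady state dh/dt = 0:
Q_in = 0.0260 √h_ss ⇒ √h_ss = 0.0476/0.0260 = 1.8308.
h_ss = 1.8308² = 3.3517 m. (Since h₀ = 6.30 m > h_ss, the level will fall toward this value.)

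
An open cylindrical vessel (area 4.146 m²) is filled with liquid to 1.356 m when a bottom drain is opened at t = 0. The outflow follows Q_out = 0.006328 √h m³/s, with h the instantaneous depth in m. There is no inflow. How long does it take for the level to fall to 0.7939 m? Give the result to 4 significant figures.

With no inflow, A dh/dt = −0.006328 √h.
This is separable: 2 d(√h)/dt = −0.006328/A, so √h = √h₀ − (0.006328/(2A)) t.
t = 2A(√h₀ − √h)/0.006328 = 2·4.146·(√1.356 − √0.7939)/0.006328
  = 8.29200 × (1.16447 − 0.891011) / 0.006328 = 358.337 s.

358.3 s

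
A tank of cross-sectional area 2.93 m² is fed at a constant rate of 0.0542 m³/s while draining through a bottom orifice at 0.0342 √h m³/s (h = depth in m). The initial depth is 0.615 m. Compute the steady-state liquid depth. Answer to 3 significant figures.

A dh/dt = Q_in − 0.0342 √h. Steady state requires inflow = outflow:
Q_in = 0.0342 √h_ss ⇒ √h_ss = 0.0542/0.0342 = 1.5848.
h_ss = 1.5848² = 2.5116 m. (Since h₀ = 0.615 m < h_ss, the level will rise toward this value.)

2.51 m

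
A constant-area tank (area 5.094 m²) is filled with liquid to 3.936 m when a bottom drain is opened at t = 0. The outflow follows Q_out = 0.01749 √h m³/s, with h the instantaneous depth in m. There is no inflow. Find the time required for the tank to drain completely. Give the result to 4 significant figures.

Volume balance on the tank: A dh/dt = −0.01749 √h.
This is separable: 2 d(√h)/dt = −0.01749/A, so √h = √h₀ − (0.01749/(2A)) t.
Set h = 0: 2√h₀ = (0.01749/A) t_empty ⇒ t_empty = 2A√h₀/0.01749.
t_empty = 2·5.094·√3.936/0.01749 = 10.1880·1.98394/0.01749 = 1155.65 s.

1156 s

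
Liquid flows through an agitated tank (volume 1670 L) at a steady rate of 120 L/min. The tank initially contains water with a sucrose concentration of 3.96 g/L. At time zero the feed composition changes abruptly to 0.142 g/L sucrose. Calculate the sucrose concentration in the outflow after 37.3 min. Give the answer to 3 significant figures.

0.404 g/L

Transient balance on the dissolved component: V dC/dt = Q(C_in − C).
So dC/dt = (C_in − C)/τ with τ = V/Q = 1670/120 = 13.917 min.
This is linear first-order; C(t) = C_in + (C₀ − C_in) e^(−t/τ).
C(37.3) = 0.142 + (3.96 − 0.142)·e^(−37.3/13.917) = 0.142 + (3.8180)·0.068547 = 0.40371 g/L.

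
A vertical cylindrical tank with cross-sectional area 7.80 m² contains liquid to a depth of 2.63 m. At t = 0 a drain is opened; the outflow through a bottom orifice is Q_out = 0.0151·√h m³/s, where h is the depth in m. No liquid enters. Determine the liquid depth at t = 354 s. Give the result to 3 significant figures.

Volume balance on the tank: A dh/dt = −0.0151 √h.
∫ h^(−1/2) dh = −(0.0151/A) ∫ dt, giving 2√h = 2√h₀ − (0.0151/A) t.
√h = √2.63 − 0.0151·354/(2·7.80) = 1.6217 − 0.34265 = 1.2791.
h = 1.2791² = 1.6360 m.

1.64 m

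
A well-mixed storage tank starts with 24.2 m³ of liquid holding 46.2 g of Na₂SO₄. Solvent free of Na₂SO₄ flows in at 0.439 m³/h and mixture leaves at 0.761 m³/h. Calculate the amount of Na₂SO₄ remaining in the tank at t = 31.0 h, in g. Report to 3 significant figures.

13.1 g

Let m(t) be the amount of Na₂SO₄. Volume: V(t) = V₀ + (Q_in − Q_out) t = 24.2 − 0.32200 t; V(31.0) = 14.218 m³.
Solute balance: dm/dt = 0 − Q_out C = −Q_out m/V(t).
dm/m = −Q_out dt/(V₀ − 0.32200 t); integrating gives ln(m/m₀) = −(Q_out/(Q_in−Q_out)) ln(V/V₀).
m = m₀ (V₀/V)^(Q_out/(Q_in−Q_out)) = 46.2 × (24.2/14.218)^(-2.3634) = 13.145 g.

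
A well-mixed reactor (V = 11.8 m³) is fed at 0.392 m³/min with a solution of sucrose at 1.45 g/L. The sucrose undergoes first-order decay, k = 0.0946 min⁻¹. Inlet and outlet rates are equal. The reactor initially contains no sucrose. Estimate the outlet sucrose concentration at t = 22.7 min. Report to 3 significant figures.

V dC/dt = Q(C_in − C) − k V C.
dC/dt = (Q/V) C_in − (Q/V + k) C; effective rate a = Q/V + k = 0.033220 + 0.0946 = 0.12782 min⁻¹.
C_ss = Q C_in/(Q + kV) = 0.37685 g/L; C(t) = C_ss + (C₀ − C_ss) e^(−a t).
C(22.7) = 0.37685 + (-0.37685)·e^(−0.12782·22.7) = 0.37685 + (-0.37685)·0.054940 = 0.35615 g/L.

0.356 g/L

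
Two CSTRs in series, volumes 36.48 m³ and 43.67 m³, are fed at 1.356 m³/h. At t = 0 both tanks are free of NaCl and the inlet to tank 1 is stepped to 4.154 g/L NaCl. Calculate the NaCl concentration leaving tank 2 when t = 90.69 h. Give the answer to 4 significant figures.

3.368 g/L

Species balance on tank i: dCᵢ/dt = (Cᵢ₋₁ − Cᵢ)/τᵢ with τᵢ = Vᵢ/Q.
τ₁ = 36.48/1.356 = 26.9027 h; τ₂ = 43.67/1.356 = 32.2050 h.
Solving the cascade with C₁(0)=C₂(0)=0 gives C₂(t) = C_in[1 − (τ₁ e^(−t/τ₁) − τ₂ e^(−t/τ₂))/(τ₁ − τ₂)].
At t = 90.69: e^(−t/τ₁) = 0.0343538, e^(−t/τ₂) = 0.0598436.
C₂ = 4.154·[1 − (26.9027·0.0343538 − 32.2050·0.0598436)/(-5.30236)] = 4.154·0.810829 = 3.36818 g/L.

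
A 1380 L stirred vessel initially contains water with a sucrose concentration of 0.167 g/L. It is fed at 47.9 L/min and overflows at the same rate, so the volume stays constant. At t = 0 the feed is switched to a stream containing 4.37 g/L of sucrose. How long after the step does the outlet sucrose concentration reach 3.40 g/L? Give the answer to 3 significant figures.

42.2 min

Mass balance on the solute (V constant): V dC/dt = Q(C_in − C), so τ = V/Q = 28.810 min.
C(t) = C_in + (C₀ − C_in) e^(−t/τ). Set C = 3.40 and solve for t:
e^(−t/τ) = (C − C_in)/(C₀ − C_in) = (3.40 − 4.37)/(0.167 − 4.37) = 0.23079
t = −τ ln(…) = 28.810 × 1.4663 = 42.243 min.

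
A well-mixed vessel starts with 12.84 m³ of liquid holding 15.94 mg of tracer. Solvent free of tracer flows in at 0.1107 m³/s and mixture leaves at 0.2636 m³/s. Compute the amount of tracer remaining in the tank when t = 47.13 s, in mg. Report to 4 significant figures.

3.852 mg

Let m(t) be the amount of tracer. Volume: V(t) = V₀ + (Q_in − Q_out) t = 12.84 − 0.152900 t; V(47.13) = 5.63382 m³.
No tracer enters, so dm/dt = −Q_out · (m/V).
dm/m = −Q_out dt/(V₀ − 0.152900 t); integrating gives ln(m/m₀) = −(Q_out/(Q_in−Q_out)) ln(V/V₀).
m = m₀ (V₀/V)^(Q_out/(Q_in−Q_out)) = 15.94 × (12.84/5.63382)^(-1.72400) = 3.85217 mg.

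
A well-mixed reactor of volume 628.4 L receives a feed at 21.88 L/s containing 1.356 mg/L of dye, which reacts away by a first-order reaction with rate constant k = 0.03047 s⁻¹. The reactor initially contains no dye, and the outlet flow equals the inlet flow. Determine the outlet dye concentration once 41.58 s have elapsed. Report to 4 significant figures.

0.6753 mg/L

Species balance: V dC/dt = Q C_in − Q C − k V C.
dC/dt = (Q/V) C_in − (Q/V + k) C; effective rate a = Q/V + k = 0.0348186 + 0.03047 = 0.0652886 s⁻¹.
C_ss = Q C_in/(Q + kV) = 0.723159 mg/L; C(t) = C_ss + (C₀ − C_ss) e^(−a t).
C(41.58) = 0.723159 + (-0.723159)·e^(−0.0652886·41.58) = 0.723159 + (-0.723159)·0.0662249 = 0.675268 mg/L.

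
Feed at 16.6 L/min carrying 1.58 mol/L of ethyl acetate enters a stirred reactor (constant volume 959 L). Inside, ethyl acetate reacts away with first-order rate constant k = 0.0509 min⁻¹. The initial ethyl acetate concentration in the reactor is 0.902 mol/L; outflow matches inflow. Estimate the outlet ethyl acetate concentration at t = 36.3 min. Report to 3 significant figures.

Accumulation = in − out − consumed: V dC/dt = Q C_in − Q C − k V C.
dC/dt = (Q/V) C_in − (Q/V + k) C; effective rate a = Q/V + k = 0.017310 + 0.0509 = 0.068210 min⁻¹.
C_ss = Q C_in/(Q + kV) = 0.40096 mol/L; C(t) = C_ss + (C₀ − C_ss) e^(−a t).
C(36.3) = 0.40096 + (0.50104)·e^(−0.068210·36.3) = 0.40096 + (0.50104)·0.084078 = 0.44309 mol/L.

0.443 mol/L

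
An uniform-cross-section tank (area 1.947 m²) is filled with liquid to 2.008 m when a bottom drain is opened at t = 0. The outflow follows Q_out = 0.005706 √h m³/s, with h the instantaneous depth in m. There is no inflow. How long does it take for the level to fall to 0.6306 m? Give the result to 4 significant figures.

Volume balance on the tank: A dh/dt = −0.005706 √h.
∫ h^(−1/2) dh = −(0.005706/A) ∫ dt, giving 2√h = 2√h₀ − (0.005706/A) t.
t = 2A(√h₀ − √h)/0.005706 = 2·1.947·(√2.008 − √0.6306)/0.005706
  = 3.89400 × (1.41704 − 0.794103) / 0.005706 = 425.116 s.

425.1 s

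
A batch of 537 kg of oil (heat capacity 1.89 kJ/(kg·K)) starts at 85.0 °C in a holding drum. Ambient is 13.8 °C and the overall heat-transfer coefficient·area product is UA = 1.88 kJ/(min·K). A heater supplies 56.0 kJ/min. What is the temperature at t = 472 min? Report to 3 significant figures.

60.9 °C

M c_p dT/dt = −UA(T − T_amb) + Q̇.
dT/dt = (T_ss − T)/τ with T_ss = T_amb + Q̇/UA = 13.8 + 56.0/1.88 = 43.587 °C, τ = M c_p/UA = 537·1.89/1.88 = 539.86 min.
This is linear first-order; T(t) = T_ss + (T₀ − T_ss) e^(−t/τ).
T(472) = 43.587 + (41.413)·0.41715 = 60.863 °C.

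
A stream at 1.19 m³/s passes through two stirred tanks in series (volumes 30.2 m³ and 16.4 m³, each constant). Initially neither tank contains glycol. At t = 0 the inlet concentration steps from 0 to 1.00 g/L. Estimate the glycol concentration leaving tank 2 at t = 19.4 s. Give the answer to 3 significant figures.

0.272 g/L

Each tank obeys Vᵢ dCᵢ/dt = Q(Cᵢ₋₁ − Cᵢ), so τᵢ = Vᵢ/Q.
τ₁ = 30.2/1.19 = 25.378 s; τ₂ = 16.4/1.19 = 13.782 s.
Solving the cascade with C₁(0)=C₂(0)=0 gives C₂(t) = C_in[1 − (τ₁ e^(−t/τ₁) − τ₂ e^(−t/τ₂))/(τ₁ − τ₂)].
At t = 19.4: e^(−t/τ₁) = 0.46560, e^(−t/τ₂) = 0.24471.
C₂ = 1.00·[1 − (25.378·0.46560 − 13.782·0.24471)/(11.597)] = 1.00·0.27190 = 0.27190 g/L.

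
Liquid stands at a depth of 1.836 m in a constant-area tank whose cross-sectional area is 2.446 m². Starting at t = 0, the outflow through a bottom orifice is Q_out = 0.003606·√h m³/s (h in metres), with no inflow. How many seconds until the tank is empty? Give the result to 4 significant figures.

1838 s

With no inflow, A dh/dt = −0.003606 √h.
This is separable: 2 d(√h)/dt = −0.003606/A, so √h = √h₀ − (0.003606/(2A)) t.
Set h = 0: 2√h₀ = (0.003606/A) t_empty ⇒ t_empty = 2A√h₀/0.003606.
t_empty = 2·2.446·√1.836/0.003606 = 4.89200·1.35499/0.003606 = 1838.22 s.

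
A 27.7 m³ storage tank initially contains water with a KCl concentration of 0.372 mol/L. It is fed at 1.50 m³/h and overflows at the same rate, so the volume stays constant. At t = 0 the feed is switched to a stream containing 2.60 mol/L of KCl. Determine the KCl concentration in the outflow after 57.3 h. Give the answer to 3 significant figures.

2.50 mol/L

Transient balance on the dissolved component: V dC/dt = Q(C_in − C).
Time constant τ = V/Q = 27.7/1.50 = 18.467 h.
C approaches C_in exponentially: C(t) = C_in + (C₀ − C_in) e^(−t/τ).
C(57.3) = 2.60 + (0.372 − 2.60)·e^(−57.3/18.467) = 2.60 + (-2.2280)·0.044919 = 2.4999 mol/L.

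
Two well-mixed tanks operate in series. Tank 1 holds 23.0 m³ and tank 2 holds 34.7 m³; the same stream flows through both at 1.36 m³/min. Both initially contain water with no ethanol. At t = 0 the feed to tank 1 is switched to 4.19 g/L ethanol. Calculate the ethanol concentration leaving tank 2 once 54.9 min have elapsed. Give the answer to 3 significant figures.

3.07 g/L

Time constants: τᵢ = Vᵢ/Q for each well-mixed tank.
τ₁ = 23.0/1.36 = 16.912 min; τ₂ = 34.7/1.36 = 25.515 min.
Solving the cascade with C₁(0)=C₂(0)=0 gives C₂(t) = C_in[1 − (τ₁ e^(−t/τ₁) − τ₂ e^(−t/τ₂))/(τ₁ − τ₂)].
At t = 54.9: e^(−t/τ₁) = 0.038919, e^(−t/τ₂) = 0.11629.
C₂ = 4.19·[1 − (16.912·0.038919 − 25.515·0.11629)/(-8.6029)] = 4.19·0.73163 = 3.0655 g/L.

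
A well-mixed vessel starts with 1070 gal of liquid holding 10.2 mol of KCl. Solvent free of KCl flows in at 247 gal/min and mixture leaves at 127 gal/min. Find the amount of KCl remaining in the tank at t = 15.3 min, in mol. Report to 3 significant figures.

3.54 mol

Let m(t) be the amount of KCl. Volume: V(t) = V₀ + (Q_in − Q_out) t = 1070 + 120.00 t; V(15.3) = 2906.0 gal.
Species balance (pure solvent in): dm/dt = −Q_out · m/V(t).
Separate: dm/m = −Q_out dt/V(t) ⇒ ln(m/m₀) = −(Q_out/(Q_in−Q_out)) ln(V/V₀).
m = m₀ (V₀/V)^(Q_out/(Q_in−Q_out)) = 10.2 × (1070/2906.0)^(1.0583) = 3.5430 mol.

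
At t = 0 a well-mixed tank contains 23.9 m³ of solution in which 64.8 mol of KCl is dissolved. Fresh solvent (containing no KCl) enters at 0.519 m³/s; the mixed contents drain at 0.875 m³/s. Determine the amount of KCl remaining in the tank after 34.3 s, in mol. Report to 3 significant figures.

11.2 mol

Total volume: dV/dt = Q_in − Q_out = -0.35600 m³/s, so V(t) = 23.9 − 0.35600 t and V(34.3) = 11.689 m³.
Species balance (pure solvent in): dm/dt = −Q_out · m/V(t).
Separate: dm/m = −Q_out dt/V(t) ⇒ ln(m/m₀) = −(Q_out/(Q_in−Q_out)) ln(V/V₀).
m = m₀ (V₀/V)^(Q_out/(Q_in−Q_out)) = 64.8 × (23.9/11.689)^(-2.4579) = 11.172 mol.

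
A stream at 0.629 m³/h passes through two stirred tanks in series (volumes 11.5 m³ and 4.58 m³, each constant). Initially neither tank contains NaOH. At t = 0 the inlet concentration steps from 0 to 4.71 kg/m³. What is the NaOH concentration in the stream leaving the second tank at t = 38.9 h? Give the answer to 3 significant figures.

3.79 kg/m³

Time constants: τᵢ = Vᵢ/Q for each well-mixed tank.
τ₁ = 11.5/0.629 = 18.283 h; τ₂ = 4.58/0.629 = 7.2814 h.
Solving the cascade with C₁(0)=C₂(0)=0 gives C₂(t) = C_in[1 − (τ₁ e^(−t/τ₁) − τ₂ e^(−t/τ₂))/(τ₁ − τ₂)].
At t = 38.9: e^(−t/τ₁) = 0.11912, e^(−t/τ₂) = 0.0047845.
C₂ = 4.71·[1 − (18.283·0.11912 − 7.2814·0.0047845)/(11.002)] = 4.71·0.80521 = 3.7926 kg/m³.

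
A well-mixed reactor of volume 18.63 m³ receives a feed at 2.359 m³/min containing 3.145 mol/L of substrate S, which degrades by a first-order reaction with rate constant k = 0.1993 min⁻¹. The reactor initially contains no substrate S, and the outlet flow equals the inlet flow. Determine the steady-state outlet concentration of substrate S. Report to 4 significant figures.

1.222 mol/L

Accumulation = in − out − consumed: V dC/dt = Q C_in − Q C − k V C.
Steady state (dC/dt = 0): C_ss = Q C_in/(Q + kV) = C_in/(1 + kV/Q).
C_ss = 2.359·3.145/(2.359 + 0.1993·18.63) = 7.41906/6.07196 = 1.22186 mol/L.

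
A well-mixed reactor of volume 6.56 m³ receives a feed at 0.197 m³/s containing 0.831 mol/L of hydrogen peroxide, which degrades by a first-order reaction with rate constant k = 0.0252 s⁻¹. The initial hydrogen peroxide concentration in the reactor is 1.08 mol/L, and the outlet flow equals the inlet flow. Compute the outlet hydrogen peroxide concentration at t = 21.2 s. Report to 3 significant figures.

Species balance: V dC/dt = Q C_in − Q C − k V C.
dC/dt = (Q/V) C_in − (Q/V + k) C; effective rate a = Q/V + k = 0.030030 + 0.0252 = 0.055230 s⁻¹.
C_ss = Q C_in/(Q + kV) = 0.45184 mol/L; C(t) = C_ss + (C₀ − C_ss) e^(−a t).
C(21.2) = 0.45184 + (0.62816)·e^(−0.055230·21.2) = 0.45184 + (0.62816)·0.31009 = 0.64663 mol/L.

0.647 mol/L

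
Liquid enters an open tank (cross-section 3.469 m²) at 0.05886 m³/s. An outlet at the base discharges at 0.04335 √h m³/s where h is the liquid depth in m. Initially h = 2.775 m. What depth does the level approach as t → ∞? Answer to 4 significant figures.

1.844 m

Volume balance on the tank: A dh/dt = Q_in − 0.04335 √h. At steady state dh/dt = 0:
Q_in = 0.04335 √h_ss ⇒ √h_ss = 0.05886/0.04335 = 1.35779.
h_ss = 1.35779² = 1.84358 m. (Since h₀ = 2.775 m > h_ss, the level will fall toward this value.)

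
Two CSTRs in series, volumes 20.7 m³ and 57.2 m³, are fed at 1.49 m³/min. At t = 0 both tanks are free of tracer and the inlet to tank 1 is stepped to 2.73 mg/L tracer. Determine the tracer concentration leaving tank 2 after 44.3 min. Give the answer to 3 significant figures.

Each tank obeys Vᵢ dCᵢ/dt = Q(Cᵢ₋₁ − Cᵢ), so τᵢ = Vᵢ/Q.
τ₁ = 20.7/1.49 = 13.893 min; τ₂ = 57.2/1.49 = 38.389 min.
Solving the cascade with C₁(0)=C₂(0)=0 gives C₂(t) = C_in[1 − (τ₁ e^(−t/τ₁) − τ₂ e^(−t/τ₂))/(τ₁ − τ₂)].
At t = 44.3: e^(−t/τ₁) = 0.041224, e^(−t/τ₂) = 0.31538.
C₂ = 2.73·[1 − (13.893·0.041224 − 38.389·0.31538)/(-24.497)] = 2.73·0.52914 = 1.4445 mg/L.

1.44 mg/L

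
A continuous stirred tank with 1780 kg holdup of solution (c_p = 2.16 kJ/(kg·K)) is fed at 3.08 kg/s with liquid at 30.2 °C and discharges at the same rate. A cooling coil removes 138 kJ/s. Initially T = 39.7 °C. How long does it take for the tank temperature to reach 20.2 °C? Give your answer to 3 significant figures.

598 s

M c_p dT/dt = ṁ c_p (T_in − T) − Q̇.
τ = M/ṁ = 577.92 s; T_ss = T_in − Q̇/(ṁ c_p) = 9.4569 °C.
T(t) = T_ss + (T₀ − T_ss) e^(−t/τ). Set T = 20.2:
e^(−t/τ) = (20.2 − 9.4569)/(39.7 − 9.4569) = 0.35523
t = −577.92 · ln(0.35523) = 598.15 s.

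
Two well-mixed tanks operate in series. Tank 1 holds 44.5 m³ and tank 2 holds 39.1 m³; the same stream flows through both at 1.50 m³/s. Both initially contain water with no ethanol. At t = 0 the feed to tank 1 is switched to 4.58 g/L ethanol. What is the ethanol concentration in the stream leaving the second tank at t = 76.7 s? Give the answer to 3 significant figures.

3.48 g/L

Time constants: τᵢ = Vᵢ/Q for each well-mixed tank.
τ₁ = 44.5/1.50 = 29.667 s; τ₂ = 39.1/1.50 = 26.067 s.
Tank 1: C₁ = C_in(1 − e^(−t/τ₁)). Tank 2 (τ₁ ≠ τ₂): C₂ = C_in[1 − (τ₁ e^(−t/τ₁) − τ₂ e^(−t/τ₂))/(τ₁ − τ₂)].
At t = 76.7: e^(−t/τ₁) = 0.075366, e^(−t/τ₂) = 0.052736.
C₂ = 4.58·[1 − (29.667·0.075366 − 26.067·0.052736)/(3.6000)] = 4.58·0.76077 = 3.4843 g/L.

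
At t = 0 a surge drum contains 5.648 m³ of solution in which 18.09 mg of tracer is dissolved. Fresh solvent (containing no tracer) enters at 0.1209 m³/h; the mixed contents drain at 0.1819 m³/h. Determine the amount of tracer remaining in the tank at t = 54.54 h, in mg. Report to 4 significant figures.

1.276 mg

Let m(t) be the amount of tracer. Volume: V(t) = V₀ + (Q_in − Q_out) t = 5.648 − 0.0610000 t; V(54.54) = 2.32106 m³.
No tracer enters, so dm/dt = −Q_out · (m/V).
Separate: dm/m = −Q_out dt/V(t) ⇒ ln(m/m₀) = −(Q_out/(Q_in−Q_out)) ln(V/V₀).
m = m₀ (V₀/V)^(Q_out/(Q_in−Q_out)) = 18.09 × (5.648/2.32106)^(-2.98197) = 1.27579 mg.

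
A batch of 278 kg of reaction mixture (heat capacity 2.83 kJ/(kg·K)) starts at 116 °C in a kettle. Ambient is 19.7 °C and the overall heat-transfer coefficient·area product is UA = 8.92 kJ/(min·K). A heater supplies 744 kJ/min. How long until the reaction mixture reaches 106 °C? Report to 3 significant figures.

132 min

First-law balance (no shaft work): M c_p dT/dt = −UA(T − T_amb) + Q̇.
τ = M c_p/UA = 88.200 min; T_ss = T_amb + Q̇/UA = 19.7 + 744/8.92 = 103.11 °C.
T(t) = T_ss + (T₀ − T_ss)e^(−t/τ); set T = 106:
t = −τ ln[(T − T_ss)/(T₀ − T_ss)] = −88.200 · ln(0.22432) = 131.83 min.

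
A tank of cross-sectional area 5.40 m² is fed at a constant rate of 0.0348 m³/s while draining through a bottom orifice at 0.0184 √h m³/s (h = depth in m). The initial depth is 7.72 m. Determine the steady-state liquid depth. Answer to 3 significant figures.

3.58 m

Level balance: A dh/dt = 0.0348 − 0.0184 √h. Setting dh/dt = 0:
Q_in = 0.0184 √h_ss ⇒ √h_ss = 0.0348/0.0184 = 1.8913.
h_ss = 1.8913² = 3.5770 m. (Since h₀ = 7.72 m > h_ss, the level will fall toward this value.)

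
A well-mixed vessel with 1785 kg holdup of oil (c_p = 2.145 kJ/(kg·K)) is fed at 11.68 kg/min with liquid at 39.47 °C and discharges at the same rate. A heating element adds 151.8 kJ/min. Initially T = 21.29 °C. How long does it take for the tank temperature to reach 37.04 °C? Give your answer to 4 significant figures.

Energy balance: M c_p dT/dt = ṁ c_p (T_in − T) + 151.8.
τ = M/ṁ = 152.825 min; T_ss = T_in + Q̇/(ṁ c_p) = 45.5290 °C.
T(t) = T_ss + (T₀ − T_ss) e^(−t/τ). Set T = 37.04:
e^(−t/τ) = (37.04 − 45.5290)/(21.29 − 45.5290) = 0.350221
t = −152.825 · ln(0.350221) = 160.343 min.

160.3 min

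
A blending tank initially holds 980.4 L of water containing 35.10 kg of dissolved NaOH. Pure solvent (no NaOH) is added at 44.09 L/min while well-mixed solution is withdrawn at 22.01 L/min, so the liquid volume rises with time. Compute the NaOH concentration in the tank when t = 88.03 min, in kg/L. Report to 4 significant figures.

Total volume: dV/dt = Q_in − Q_out = 22.0800 L/min, so V(t) = 980.4 + 22.0800 t and V(88.03) = 2924.10 L.
Species balance (pure solvent in): dm/dt = −Q_out · m/V(t).
dm/m = −Q_out dt/(V₀ + 22.0800 t); integrating gives ln(m/m₀) = −(Q_out/(Q_in−Q_out)) ln(V/V₀).
m = m₀ (V₀/V)^(Q_out/(Q_in−Q_out)) = 35.10 × (980.4/2924.10)^(0.996830) = 11.8093 kg.
C = m/V = 11.8093/2924.10 = 0.00403859 kg/L.

0.004039 kg/L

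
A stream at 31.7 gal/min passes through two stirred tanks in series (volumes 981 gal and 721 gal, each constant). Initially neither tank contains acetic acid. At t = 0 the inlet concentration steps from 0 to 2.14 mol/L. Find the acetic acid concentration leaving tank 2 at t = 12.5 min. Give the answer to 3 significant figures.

0.174 mol/L

Species balance on tank i: dCᵢ/dt = (Cᵢ₋₁ − Cᵢ)/τᵢ with τᵢ = Vᵢ/Q.
τ₁ = 981/31.7 = 30.946 min; τ₂ = 721/31.7 = 22.744 min.
Solving the cascade with C₁(0)=C₂(0)=0 gives C₂(t) = C_in[1 − (τ₁ e^(−t/τ₁) − τ₂ e^(−t/τ₂))/(τ₁ − τ₂)].
At t = 12.5: e^(−t/τ₁) = 0.66769, e^(−t/τ₂) = 0.57719.
C₂ = 2.14·[1 − (30.946·0.66769 − 22.744·0.57719)/(8.2019)] = 2.14·0.081329 = 0.17404 mol/L.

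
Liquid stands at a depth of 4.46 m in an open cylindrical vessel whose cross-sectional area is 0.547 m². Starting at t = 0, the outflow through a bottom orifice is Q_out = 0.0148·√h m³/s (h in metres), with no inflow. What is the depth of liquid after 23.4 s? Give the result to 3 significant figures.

3.22 m

Unsteady balance on liquid volume: A dh/dt = −0.0148 √h.
This is separable: 2 d(√h)/dt = −0.0148/A, so √h = √h₀ − (0.0148/(2A)) t.
√h = √4.46 − 0.0148·23.4/(2·0.547) = 2.1119 − 0.31656 = 1.7953.
h = 1.7953² = 3.2231 m.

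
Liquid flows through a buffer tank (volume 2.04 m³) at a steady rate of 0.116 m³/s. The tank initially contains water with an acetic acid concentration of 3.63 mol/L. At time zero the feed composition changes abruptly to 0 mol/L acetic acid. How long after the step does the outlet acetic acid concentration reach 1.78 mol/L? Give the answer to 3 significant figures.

Accumulation = in − out for the solute gives V dC/dt = Q(C_in − C), so τ = V/Q = 17.586 s.
C(t) = C_in + (C₀ − C_in) e^(−t/τ). Set C = 1.78 and solve for t:
e^(−t/τ) = (C − C_in)/(C₀ − C_in) = (1.78 − 0)/(3.63 − 0) = 0.49036
t = −τ ln(…) = 17.586 × 0.71262 = 12.532 s.

12.5 s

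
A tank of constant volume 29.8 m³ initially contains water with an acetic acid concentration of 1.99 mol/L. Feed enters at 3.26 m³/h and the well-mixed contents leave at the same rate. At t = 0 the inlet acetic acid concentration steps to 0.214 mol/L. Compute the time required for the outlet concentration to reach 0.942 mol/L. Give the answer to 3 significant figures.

Species balance: V dC/dt = Q(C_in − C) ⇒ τ = V/Q = 9.1411 h.
C(t) = C_in + (C₀ − C_in) e^(−t/τ). Set C = 0.942 and solve for t:
e^(−t/τ) = (C − C_in)/(C₀ − C_in) = (0.942 − 0.214)/(1.99 − 0.214) = 0.40991
t = −τ ln(…) = 9.1411 × 0.89182 = 8.1522 h.

8.15 h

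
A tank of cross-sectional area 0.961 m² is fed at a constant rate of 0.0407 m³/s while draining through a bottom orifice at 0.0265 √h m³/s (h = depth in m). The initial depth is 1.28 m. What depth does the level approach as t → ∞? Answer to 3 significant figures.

Level balance: A dh/dt = 0.0407 − 0.0265 √h. Setting dh/dt = 0:
Q_in = 0.0265 √h_ss ⇒ √h_ss = 0.0407/0.0265 = 1.5358.
h_ss = 1.5358² = 2.3588 m. (Since h₀ = 1.28 m < h_ss, the level will rise toward this value.)

2.36 m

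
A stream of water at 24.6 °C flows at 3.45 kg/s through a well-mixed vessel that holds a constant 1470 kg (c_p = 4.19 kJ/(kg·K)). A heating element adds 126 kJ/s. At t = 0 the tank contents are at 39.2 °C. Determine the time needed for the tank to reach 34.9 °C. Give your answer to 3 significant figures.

M c_p dT/dt = ṁ c_p (T_in − T) + Q̇.
τ = M/ṁ = 426.09 s; T_ss = T_in + Q̇/(ṁ c_p) = 33.316 °C.
T(t) = T_ss + (T₀ − T_ss) e^(−t/τ). Set T = 34.9:
e^(−t/τ) = (34.9 − 33.316)/(39.2 − 33.316) = 0.26915
t = −426.09 · ln(0.26915) = 559.23 s.

559 s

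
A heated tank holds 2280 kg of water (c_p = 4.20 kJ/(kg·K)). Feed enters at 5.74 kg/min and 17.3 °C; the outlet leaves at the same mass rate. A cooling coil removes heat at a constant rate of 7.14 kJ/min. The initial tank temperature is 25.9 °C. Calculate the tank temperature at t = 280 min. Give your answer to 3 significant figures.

Unsteady energy balance on the tank contents: M c_p dT/dt = ṁ c_p (T_in − T) − 7.14.
τ = M/ṁ = 397.21 min; T_ss = T_in − Q̇/(ṁ c_p) = 17.3 − 7.14/(5.74·4.20) = 17.004 °C.
Integrating: T(t) = T_ss + (T₀ − T_ss) e^(−t/τ).
T(280) = 17.004 + (8.8962)·e^(−280/397.21) = 17.004 + (8.8962)·0.49415 = 21.400 °C.

21.4 °C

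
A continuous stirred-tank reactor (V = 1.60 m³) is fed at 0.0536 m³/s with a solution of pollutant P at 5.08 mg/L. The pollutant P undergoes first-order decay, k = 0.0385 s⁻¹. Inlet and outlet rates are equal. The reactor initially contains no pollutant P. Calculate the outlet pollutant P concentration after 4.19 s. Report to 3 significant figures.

0.616 mg/L

Species balance: V dC/dt = Q C_in − Q C − k V C.
This is linear with rate a = Q/V + k = 0.072000 s⁻¹.
C_ss = Q C_in/(Q + kV) = 2.3636 mg/L; C(t) = C_ss + (C₀ − C_ss) e^(−a t).
C(4.19) = 2.3636 + (-2.3636)·e^(−0.072000·4.19) = 2.3636 + (-2.3636)·0.73957 = 0.61554 mg/L.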